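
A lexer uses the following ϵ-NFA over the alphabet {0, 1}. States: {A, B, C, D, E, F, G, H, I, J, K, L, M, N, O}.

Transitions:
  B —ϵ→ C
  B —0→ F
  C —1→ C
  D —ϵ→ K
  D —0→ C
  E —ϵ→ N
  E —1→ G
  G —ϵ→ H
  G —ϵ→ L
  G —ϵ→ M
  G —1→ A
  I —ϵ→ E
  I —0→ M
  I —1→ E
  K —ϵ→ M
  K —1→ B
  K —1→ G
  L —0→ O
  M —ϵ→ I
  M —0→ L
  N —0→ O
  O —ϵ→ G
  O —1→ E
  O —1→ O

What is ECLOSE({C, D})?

{C, D, E, I, K, M, N}

Start with {C, D}.
From D via ϵ: add K.
From K via ϵ: add M.
From M via ϵ: add I.
From I via ϵ: add E.
From E via ϵ: add N.
No new states can be added; the closed set is {C, D, E, I, K, M, N}.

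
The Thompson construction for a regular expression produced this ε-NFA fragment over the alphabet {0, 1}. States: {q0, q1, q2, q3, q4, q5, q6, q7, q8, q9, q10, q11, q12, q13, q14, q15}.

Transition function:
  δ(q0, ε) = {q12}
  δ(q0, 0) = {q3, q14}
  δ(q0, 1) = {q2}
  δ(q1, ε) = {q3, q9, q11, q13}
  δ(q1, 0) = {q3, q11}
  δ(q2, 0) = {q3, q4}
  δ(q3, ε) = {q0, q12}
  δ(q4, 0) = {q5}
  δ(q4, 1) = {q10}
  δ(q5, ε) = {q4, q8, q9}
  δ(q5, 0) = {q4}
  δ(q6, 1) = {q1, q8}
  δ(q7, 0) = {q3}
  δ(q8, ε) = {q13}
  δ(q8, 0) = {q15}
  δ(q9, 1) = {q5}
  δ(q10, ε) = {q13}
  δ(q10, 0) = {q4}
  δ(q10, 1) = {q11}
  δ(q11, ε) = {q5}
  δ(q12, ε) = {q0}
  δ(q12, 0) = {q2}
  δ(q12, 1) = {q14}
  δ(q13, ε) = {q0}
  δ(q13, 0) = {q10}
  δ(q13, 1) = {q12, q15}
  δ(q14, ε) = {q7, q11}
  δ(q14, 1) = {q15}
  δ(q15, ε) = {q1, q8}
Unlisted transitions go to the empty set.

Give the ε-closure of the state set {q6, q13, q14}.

Start with {q6, q13, q14}.
From q13 via ε: add q0.
From q14 via ε: add q7, q11.
From q0 via ε: add q12.
From q11 via ε: add q5.
From q5 via ε: add q4, q8, q9.
No new states can be added; the closed set is {q0, q4, q5, q6, q7, q8, q9, q11, q12, q13, q14}.

{q0, q4, q5, q6, q7, q8, q9, q11, q12, q13, q14}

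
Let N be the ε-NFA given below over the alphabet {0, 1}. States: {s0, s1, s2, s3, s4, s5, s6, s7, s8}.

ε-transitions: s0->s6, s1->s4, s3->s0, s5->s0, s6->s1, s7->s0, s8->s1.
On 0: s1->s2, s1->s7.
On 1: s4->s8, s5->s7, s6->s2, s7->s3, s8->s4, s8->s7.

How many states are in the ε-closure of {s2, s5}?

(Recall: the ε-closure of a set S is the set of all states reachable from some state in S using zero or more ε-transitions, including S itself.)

Start with {s2, s5}.
From s5 via ε: add s0.
From s0 via ε: add s6.
From s6 via ε: add s1.
From s1 via ε: add s4.
ε-closure = {s0, s1, s2, s4, s5, s6}, which has 6 states.

6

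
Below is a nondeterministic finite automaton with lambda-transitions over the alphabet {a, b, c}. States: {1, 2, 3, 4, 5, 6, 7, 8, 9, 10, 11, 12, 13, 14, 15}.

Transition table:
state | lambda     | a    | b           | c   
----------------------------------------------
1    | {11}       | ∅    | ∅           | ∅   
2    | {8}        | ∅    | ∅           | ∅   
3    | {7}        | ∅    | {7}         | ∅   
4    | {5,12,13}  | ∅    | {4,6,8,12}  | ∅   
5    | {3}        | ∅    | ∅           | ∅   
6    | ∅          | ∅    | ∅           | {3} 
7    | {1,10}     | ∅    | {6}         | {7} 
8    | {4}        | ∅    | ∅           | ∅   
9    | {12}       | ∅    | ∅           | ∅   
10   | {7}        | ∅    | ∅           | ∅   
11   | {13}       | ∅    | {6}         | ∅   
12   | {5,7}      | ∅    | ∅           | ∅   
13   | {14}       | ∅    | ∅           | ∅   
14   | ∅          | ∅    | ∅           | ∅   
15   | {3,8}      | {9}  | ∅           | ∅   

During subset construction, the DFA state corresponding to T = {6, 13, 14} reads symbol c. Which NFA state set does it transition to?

6 on c → {3}.
No c-transition from 13, 14.
Union after reading c: {3}.
Now take the lambda-closure:
From 3 via lambda: add 7.
From 7 via lambda: add 1, 10.
From 1 via lambda: add 11.
From 11 via lambda: add 13.
From 13 via lambda: add 14.
No new states can be added; the closed set is {1, 3, 7, 10, 11, 13, 14}.

{1, 3, 7, 10, 11, 13, 14}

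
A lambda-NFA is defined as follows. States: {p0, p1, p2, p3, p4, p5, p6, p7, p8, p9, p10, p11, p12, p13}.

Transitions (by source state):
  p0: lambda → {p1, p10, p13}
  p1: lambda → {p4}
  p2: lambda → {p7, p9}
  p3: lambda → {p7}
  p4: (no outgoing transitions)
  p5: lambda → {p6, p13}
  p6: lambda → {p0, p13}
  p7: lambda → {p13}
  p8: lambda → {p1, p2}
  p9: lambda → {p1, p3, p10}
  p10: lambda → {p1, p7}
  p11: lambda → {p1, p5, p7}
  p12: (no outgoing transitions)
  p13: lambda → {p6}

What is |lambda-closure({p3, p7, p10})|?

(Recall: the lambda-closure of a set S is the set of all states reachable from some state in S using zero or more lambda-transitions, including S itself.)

8

Start with {p3, p7, p10}.
From p7 via lambda: add p13.
From p10 via lambda: add p1.
From p1 via lambda: add p4.
From p13 via lambda: add p6.
From p6 via lambda: add p0.
lambda-closure = {p0, p1, p3, p4, p6, p7, p10, p13}, which has 8 states.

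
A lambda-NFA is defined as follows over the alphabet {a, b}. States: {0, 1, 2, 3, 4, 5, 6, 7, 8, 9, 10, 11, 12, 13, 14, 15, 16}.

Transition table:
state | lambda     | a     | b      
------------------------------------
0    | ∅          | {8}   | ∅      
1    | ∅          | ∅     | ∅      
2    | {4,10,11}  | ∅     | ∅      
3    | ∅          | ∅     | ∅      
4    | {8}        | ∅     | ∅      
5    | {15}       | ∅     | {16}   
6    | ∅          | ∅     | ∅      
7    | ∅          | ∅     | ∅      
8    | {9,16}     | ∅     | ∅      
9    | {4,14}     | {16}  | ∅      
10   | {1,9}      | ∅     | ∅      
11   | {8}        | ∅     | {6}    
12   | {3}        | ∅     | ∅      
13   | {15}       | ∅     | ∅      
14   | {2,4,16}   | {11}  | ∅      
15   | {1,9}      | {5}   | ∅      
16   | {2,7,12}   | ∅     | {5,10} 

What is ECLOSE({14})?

Start with {14}.
From 14 via lambda: add 2, 4, 16.
From 2 via lambda: add 10, 11.
From 4 via lambda: add 8.
From 16 via lambda: add 7, 12.
From 8 via lambda: add 9.
From 10 via lambda: add 1.
From 12 via lambda: add 3.
No new states can be added; the closed set is {1, 2, 3, 4, 7, 8, 9, 10, 11, 12, 14, 16}.

{1, 2, 3, 4, 7, 8, 9, 10, 11, 12, 14, 16}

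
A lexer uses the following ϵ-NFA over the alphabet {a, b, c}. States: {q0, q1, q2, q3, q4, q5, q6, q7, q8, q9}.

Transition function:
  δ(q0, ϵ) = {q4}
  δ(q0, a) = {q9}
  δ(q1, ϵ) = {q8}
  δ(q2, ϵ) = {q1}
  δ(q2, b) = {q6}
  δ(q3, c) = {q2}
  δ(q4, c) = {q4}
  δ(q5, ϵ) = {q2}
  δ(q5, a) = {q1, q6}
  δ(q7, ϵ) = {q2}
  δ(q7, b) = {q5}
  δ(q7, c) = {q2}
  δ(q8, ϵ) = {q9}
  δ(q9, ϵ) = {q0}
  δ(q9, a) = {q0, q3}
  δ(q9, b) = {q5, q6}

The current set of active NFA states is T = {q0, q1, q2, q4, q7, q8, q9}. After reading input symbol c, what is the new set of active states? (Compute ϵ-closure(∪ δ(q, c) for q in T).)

{q0, q1, q2, q4, q8, q9}

q4 on c → {q4}.
q7 on c → {q2}.
No c-transition from q0, q1, q2, q8, q9.
Union after reading c: {q2, q4}.
Now take the ϵ-closure:
From q2 via ϵ: add q1.
From q1 via ϵ: add q8.
From q8 via ϵ: add q9.
From q9 via ϵ: add q0.
No new states can be added; the closed set is {q0, q1, q2, q4, q8, q9}.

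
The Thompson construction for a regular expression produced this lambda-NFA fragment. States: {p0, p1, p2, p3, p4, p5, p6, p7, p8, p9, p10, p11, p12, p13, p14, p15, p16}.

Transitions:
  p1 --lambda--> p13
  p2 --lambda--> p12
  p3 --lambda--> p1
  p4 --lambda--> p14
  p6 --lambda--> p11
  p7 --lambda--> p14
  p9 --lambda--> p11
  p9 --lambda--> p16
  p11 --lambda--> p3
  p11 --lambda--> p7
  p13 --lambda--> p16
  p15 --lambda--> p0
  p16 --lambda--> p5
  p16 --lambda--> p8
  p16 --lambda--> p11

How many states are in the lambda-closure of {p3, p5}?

Start with {p3, p5}.
From p3 via lambda: add p1.
From p1 via lambda: add p13.
From p13 via lambda: add p16.
From p16 via lambda: add p8, p11.
From p11 via lambda: add p7.
From p7 via lambda: add p14.
lambda-closure = {p1, p3, p5, p7, p8, p11, p13, p14, p16}, which has 9 states.

9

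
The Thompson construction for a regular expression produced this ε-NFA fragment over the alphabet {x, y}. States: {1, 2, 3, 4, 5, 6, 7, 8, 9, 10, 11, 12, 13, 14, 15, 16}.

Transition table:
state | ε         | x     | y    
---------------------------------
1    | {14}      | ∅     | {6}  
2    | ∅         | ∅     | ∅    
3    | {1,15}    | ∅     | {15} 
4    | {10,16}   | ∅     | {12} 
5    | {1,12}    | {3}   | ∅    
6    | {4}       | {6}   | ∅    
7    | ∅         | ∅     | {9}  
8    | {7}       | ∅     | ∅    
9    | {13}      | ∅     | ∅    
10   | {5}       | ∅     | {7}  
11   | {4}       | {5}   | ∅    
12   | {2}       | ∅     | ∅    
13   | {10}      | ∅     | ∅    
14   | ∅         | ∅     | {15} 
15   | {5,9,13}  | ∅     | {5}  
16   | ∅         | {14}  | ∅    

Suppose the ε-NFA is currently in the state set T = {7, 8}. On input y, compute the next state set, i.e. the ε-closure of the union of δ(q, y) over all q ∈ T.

{1, 2, 5, 9, 10, 12, 13, 14}

7 on y → {9}.
No y-transition from 8.
Union after reading y: {9}.
Now take the ε-closure:
From 9 via ε: add 13.
From 13 via ε: add 10.
From 10 via ε: add 5.
From 5 via ε: add 1, 12.
From 1 via ε: add 14.
From 12 via ε: add 2.
No new states can be added; the closed set is {1, 2, 5, 9, 10, 12, 13, 14}.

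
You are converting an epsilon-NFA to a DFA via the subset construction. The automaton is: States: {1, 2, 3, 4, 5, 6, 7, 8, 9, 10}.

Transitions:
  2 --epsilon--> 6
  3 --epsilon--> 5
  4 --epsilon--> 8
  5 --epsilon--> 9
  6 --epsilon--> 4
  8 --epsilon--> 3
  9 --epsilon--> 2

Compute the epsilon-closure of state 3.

Start with {3}.
From 3 via epsilon: add 5.
From 5 via epsilon: add 9.
From 9 via epsilon: add 2.
From 2 via epsilon: add 6.
From 6 via epsilon: add 4.
From 4 via epsilon: add 8.
No new states can be added; the closed set is {2, 3, 4, 5, 6, 8, 9}.

{2, 3, 4, 5, 6, 8, 9}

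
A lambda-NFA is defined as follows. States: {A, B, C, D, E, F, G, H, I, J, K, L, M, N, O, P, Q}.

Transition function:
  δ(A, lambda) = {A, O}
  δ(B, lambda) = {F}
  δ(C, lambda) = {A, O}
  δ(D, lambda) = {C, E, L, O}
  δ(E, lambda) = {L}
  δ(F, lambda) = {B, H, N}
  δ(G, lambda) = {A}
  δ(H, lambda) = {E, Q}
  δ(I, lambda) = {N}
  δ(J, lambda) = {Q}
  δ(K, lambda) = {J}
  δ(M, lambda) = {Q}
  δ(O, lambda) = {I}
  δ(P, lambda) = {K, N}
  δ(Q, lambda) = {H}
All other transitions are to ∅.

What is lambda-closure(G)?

{A, G, I, N, O}

Start with {G}.
From G via lambda: add A.
From A via lambda: add O.
From O via lambda: add I.
From I via lambda: add N.
No new states can be added; the closed set is {A, G, I, N, O}.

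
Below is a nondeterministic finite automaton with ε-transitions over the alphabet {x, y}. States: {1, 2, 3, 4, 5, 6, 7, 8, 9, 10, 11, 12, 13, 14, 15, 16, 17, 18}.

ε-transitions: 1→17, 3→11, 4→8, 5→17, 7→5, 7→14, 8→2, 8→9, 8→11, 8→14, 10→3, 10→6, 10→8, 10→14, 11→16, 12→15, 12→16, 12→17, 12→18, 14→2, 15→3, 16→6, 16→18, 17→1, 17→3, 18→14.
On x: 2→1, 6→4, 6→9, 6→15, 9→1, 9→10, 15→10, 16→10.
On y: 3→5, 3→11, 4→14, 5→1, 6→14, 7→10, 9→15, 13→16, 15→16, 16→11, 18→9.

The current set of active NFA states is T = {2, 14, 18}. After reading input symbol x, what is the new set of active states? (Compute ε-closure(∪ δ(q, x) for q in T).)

2 on x → {1}.
No x-transition from 14, 18.
Union after reading x: {1}.
Now take the ε-closure:
From 1 via ε: add 17.
From 17 via ε: add 3.
From 3 via ε: add 11.
From 11 via ε: add 16.
From 16 via ε: add 6, 18.
From 18 via ε: add 14.
From 14 via ε: add 2.
No new states can be added; the closed set is {1, 2, 3, 6, 11, 14, 16, 17, 18}.

{1, 2, 3, 6, 11, 14, 16, 17, 18}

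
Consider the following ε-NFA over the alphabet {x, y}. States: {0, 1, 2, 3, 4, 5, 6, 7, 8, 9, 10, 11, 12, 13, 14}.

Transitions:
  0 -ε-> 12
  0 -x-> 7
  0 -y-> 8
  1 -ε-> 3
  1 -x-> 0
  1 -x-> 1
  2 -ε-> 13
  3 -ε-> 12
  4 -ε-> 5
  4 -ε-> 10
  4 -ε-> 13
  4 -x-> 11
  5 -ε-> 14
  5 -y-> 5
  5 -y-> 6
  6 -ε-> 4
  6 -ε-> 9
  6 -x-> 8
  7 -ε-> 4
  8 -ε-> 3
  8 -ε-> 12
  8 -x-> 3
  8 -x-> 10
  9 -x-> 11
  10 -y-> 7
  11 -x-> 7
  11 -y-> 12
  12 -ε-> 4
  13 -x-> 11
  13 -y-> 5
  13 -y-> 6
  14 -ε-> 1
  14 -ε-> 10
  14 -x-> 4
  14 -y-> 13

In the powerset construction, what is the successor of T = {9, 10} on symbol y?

10 on y → {7}.
No y-transition from 9.
Union after reading y: {7}.
Now take the ε-closure:
From 7 via ε: add 4.
From 4 via ε: add 5, 10, 13.
From 5 via ε: add 14.
From 14 via ε: add 1.
From 1 via ε: add 3.
From 3 via ε: add 12.
No new states can be added; the closed set is {1, 3, 4, 5, 7, 10, 12, 13, 14}.

{1, 3, 4, 5, 7, 10, 12, 13, 14}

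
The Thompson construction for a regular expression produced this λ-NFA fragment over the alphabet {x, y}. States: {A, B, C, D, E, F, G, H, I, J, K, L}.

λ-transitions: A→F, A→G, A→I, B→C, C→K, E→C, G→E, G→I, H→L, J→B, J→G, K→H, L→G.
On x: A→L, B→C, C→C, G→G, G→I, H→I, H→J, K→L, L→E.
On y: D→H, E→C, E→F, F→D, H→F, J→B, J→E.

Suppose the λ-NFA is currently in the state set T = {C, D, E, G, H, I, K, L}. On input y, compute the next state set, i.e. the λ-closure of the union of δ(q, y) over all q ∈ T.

{C, E, F, G, H, I, K, L}

D on y → {H}.
E on y → {C, F}.
H on y → {F}.
No y-transition from C, G, I, K, L.
Union after reading y: {C, F, H}.
Now take the λ-closure:
From C via λ: add K.
From H via λ: add L.
From L via λ: add G.
From G via λ: add E, I.
No new states can be added; the closed set is {C, E, F, G, H, I, K, L}.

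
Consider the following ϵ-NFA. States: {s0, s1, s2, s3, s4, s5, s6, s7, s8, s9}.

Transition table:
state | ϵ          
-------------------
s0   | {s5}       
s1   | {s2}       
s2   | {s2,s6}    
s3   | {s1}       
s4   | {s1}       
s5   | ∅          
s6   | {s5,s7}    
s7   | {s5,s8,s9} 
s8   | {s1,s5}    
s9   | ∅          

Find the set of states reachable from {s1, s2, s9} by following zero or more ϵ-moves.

{s1, s2, s5, s6, s7, s8, s9}

Start with {s1, s2, s9}.
From s2 via ϵ: add s6.
From s6 via ϵ: add s5, s7.
From s7 via ϵ: add s8.
No new states can be added; the closed set is {s1, s2, s5, s6, s7, s8, s9}.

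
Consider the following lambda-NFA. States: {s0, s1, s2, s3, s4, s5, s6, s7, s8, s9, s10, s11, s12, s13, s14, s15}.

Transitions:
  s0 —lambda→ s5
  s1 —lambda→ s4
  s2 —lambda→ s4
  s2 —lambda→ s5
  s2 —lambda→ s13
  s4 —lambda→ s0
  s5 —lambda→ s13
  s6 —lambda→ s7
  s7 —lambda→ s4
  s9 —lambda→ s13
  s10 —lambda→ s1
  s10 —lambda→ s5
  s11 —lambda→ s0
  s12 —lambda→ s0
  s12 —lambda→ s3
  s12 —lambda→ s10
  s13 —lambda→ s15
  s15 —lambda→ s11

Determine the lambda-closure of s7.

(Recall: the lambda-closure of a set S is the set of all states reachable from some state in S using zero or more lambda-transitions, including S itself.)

{s0, s4, s5, s7, s11, s13, s15}

Start with {s7}.
From s7 via lambda: add s4.
From s4 via lambda: add s0.
From s0 via lambda: add s5.
From s5 via lambda: add s13.
From s13 via lambda: add s15.
From s15 via lambda: add s11.
No new states can be added; the closed set is {s0, s4, s5, s7, s11, s13, s15}.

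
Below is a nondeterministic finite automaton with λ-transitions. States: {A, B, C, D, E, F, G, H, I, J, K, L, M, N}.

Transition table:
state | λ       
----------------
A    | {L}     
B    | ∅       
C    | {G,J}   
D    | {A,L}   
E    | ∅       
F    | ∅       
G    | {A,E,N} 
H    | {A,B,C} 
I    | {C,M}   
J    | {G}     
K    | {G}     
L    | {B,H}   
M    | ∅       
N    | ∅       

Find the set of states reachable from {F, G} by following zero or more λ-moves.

{A, B, C, E, F, G, H, J, L, N}

Start with {F, G}.
From G via λ: add A, E, N.
From A via λ: add L.
From L via λ: add B, H.
From H via λ: add C.
From C via λ: add J.
No new states can be added; the closed set is {A, B, C, E, F, G, H, J, L, N}.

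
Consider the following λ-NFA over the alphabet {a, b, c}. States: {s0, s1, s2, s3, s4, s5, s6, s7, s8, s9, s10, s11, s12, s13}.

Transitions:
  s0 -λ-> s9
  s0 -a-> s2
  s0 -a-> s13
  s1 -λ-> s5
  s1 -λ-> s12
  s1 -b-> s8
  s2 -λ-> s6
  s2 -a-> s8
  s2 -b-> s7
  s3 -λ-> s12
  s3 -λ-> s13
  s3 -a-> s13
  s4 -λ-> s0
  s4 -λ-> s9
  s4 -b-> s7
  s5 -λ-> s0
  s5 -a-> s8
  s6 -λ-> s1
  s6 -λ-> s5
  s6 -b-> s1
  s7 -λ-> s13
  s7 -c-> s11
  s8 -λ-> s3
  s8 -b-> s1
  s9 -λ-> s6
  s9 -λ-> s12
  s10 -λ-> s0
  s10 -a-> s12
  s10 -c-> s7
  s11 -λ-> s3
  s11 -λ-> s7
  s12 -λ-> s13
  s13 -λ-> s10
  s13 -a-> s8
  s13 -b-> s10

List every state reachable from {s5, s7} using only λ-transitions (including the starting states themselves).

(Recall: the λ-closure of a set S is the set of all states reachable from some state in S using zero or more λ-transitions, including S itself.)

{s0, s1, s5, s6, s7, s9, s10, s12, s13}

Start with {s5, s7}.
From s5 via λ: add s0.
From s7 via λ: add s13.
From s0 via λ: add s9.
From s13 via λ: add s10.
From s9 via λ: add s6, s12.
From s6 via λ: add s1.
No new states can be added; the closed set is {s0, s1, s5, s6, s7, s9, s10, s12, s13}.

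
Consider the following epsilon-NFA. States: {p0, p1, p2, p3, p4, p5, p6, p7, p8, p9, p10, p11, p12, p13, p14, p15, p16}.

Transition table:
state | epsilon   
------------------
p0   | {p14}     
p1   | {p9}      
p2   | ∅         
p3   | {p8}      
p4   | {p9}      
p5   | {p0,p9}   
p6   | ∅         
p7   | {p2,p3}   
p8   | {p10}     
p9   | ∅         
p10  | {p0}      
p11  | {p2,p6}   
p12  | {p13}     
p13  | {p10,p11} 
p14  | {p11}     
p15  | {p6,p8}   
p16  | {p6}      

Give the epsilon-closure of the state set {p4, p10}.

Start with {p4, p10}.
From p4 via epsilon: add p9.
From p10 via epsilon: add p0.
From p0 via epsilon: add p14.
From p14 via epsilon: add p11.
From p11 via epsilon: add p2, p6.
No new states can be added; the closed set is {p0, p2, p4, p6, p9, p10, p11, p14}.

{p0, p2, p4, p6, p9, p10, p11, p14}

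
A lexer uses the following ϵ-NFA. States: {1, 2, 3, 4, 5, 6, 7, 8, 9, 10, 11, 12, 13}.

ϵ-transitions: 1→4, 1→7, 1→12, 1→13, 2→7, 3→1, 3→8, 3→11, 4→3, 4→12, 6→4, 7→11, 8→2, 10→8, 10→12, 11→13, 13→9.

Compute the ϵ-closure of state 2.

Start with {2}.
From 2 via ϵ: add 7.
From 7 via ϵ: add 11.
From 11 via ϵ: add 13.
From 13 via ϵ: add 9.
No new states can be added; the closed set is {2, 7, 9, 11, 13}.

{2, 7, 9, 11, 13}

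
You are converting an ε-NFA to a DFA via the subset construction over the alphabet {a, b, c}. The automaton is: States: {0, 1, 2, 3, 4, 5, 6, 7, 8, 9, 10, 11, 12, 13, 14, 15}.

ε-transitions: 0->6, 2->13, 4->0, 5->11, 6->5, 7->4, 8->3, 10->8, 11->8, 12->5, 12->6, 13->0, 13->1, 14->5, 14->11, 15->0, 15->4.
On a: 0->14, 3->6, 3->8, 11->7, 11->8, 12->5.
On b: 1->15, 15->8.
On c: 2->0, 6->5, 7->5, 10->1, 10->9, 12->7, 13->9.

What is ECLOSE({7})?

Start with {7}.
From 7 via ε: add 4.
From 4 via ε: add 0.
From 0 via ε: add 6.
From 6 via ε: add 5.
From 5 via ε: add 11.
From 11 via ε: add 8.
From 8 via ε: add 3.
No new states can be added; the closed set is {0, 3, 4, 5, 6, 7, 8, 11}.

{0, 3, 4, 5, 6, 7, 8, 11}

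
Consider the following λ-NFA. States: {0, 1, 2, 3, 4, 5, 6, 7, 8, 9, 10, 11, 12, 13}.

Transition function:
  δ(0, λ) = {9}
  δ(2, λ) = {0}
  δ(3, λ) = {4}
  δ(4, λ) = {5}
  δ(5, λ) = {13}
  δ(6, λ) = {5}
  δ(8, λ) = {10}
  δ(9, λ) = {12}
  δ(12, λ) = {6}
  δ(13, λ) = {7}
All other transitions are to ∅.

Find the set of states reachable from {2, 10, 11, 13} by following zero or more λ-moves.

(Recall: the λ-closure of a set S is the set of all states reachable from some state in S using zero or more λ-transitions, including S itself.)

{0, 2, 5, 6, 7, 9, 10, 11, 12, 13}

Start with {2, 10, 11, 13}.
From 2 via λ: add 0.
From 13 via λ: add 7.
From 0 via λ: add 9.
From 9 via λ: add 12.
From 12 via λ: add 6.
From 6 via λ: add 5.
No new states can be added; the closed set is {0, 2, 5, 6, 7, 9, 10, 11, 12, 13}.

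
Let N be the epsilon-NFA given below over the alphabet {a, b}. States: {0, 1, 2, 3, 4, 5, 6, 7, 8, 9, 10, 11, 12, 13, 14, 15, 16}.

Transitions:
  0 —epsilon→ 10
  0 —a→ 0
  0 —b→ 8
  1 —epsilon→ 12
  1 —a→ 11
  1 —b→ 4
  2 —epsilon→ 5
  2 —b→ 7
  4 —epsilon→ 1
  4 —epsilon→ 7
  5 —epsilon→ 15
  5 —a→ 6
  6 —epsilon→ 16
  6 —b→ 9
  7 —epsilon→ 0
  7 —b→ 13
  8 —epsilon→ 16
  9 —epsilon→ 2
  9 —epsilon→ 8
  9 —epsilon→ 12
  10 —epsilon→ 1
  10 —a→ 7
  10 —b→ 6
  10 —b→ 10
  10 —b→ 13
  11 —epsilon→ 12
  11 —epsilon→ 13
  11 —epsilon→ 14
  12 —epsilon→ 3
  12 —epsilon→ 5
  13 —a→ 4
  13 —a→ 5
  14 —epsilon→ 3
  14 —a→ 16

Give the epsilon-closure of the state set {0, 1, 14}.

{0, 1, 3, 5, 10, 12, 14, 15}

Start with {0, 1, 14}.
From 0 via epsilon: add 10.
From 1 via epsilon: add 12.
From 14 via epsilon: add 3.
From 12 via epsilon: add 5.
From 5 via epsilon: add 15.
No new states can be added; the closed set is {0, 1, 3, 5, 10, 12, 14, 15}.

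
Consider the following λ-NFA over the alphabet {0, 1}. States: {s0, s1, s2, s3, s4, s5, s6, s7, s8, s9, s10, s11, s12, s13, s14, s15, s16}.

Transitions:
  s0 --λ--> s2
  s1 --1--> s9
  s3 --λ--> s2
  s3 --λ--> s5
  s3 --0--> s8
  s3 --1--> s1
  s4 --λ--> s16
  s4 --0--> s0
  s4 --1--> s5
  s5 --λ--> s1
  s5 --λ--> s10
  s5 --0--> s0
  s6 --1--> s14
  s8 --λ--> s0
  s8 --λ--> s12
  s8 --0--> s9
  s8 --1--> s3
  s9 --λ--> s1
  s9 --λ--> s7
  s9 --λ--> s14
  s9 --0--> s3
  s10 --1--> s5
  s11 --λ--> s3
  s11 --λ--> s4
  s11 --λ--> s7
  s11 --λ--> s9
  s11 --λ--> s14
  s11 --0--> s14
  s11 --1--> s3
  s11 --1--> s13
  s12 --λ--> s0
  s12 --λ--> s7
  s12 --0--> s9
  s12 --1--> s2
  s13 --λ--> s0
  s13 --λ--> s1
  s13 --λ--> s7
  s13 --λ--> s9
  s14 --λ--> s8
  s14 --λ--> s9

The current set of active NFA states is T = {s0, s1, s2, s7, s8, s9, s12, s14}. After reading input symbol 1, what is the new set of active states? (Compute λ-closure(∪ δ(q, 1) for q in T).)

{s0, s1, s2, s3, s5, s7, s8, s9, s10, s12, s14}

s1 on 1 → {s9}.
s8 on 1 → {s3}.
s12 on 1 → {s2}.
No 1-transition from s0, s2, s7, s9, s14.
Union after reading 1: {s2, s3, s9}.
Now take the λ-closure:
From s3 via λ: add s5.
From s9 via λ: add s1, s7, s14.
From s5 via λ: add s10.
From s14 via λ: add s8.
From s8 via λ: add s0, s12.
No new states can be added; the closed set is {s0, s1, s2, s3, s5, s7, s8, s9, s10, s12, s14}.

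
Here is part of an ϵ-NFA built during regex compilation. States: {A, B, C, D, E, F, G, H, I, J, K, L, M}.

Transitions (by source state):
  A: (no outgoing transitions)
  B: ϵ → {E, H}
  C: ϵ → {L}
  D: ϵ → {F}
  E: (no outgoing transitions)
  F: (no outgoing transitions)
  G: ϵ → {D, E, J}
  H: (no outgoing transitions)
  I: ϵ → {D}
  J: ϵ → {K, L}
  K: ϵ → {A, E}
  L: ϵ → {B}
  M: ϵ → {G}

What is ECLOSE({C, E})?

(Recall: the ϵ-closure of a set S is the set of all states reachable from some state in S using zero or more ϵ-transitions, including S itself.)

{B, C, E, H, L}

Start with {C, E}.
From C via ϵ: add L.
From L via ϵ: add B.
From B via ϵ: add H.
No new states can be added; the closed set is {B, C, E, H, L}.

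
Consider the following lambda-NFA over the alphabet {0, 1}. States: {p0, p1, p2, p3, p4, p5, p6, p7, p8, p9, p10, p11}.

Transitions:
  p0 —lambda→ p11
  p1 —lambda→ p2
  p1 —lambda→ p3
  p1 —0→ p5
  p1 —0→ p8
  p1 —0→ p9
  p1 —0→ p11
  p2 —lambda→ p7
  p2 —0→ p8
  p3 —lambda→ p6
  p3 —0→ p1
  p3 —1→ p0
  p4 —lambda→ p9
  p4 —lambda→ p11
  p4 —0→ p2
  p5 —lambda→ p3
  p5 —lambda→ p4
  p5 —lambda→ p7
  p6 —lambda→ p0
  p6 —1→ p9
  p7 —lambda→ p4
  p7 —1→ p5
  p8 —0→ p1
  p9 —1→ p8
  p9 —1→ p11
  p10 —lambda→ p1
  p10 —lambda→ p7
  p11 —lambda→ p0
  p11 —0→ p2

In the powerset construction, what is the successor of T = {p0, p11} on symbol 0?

{p0, p2, p4, p7, p9, p11}

p11 on 0 → {p2}.
No 0-transition from p0.
Union after reading 0: {p2}.
Now take the lambda-closure:
From p2 via lambda: add p7.
From p7 via lambda: add p4.
From p4 via lambda: add p9, p11.
From p11 via lambda: add p0.
No new states can be added; the closed set is {p0, p2, p4, p7, p9, p11}.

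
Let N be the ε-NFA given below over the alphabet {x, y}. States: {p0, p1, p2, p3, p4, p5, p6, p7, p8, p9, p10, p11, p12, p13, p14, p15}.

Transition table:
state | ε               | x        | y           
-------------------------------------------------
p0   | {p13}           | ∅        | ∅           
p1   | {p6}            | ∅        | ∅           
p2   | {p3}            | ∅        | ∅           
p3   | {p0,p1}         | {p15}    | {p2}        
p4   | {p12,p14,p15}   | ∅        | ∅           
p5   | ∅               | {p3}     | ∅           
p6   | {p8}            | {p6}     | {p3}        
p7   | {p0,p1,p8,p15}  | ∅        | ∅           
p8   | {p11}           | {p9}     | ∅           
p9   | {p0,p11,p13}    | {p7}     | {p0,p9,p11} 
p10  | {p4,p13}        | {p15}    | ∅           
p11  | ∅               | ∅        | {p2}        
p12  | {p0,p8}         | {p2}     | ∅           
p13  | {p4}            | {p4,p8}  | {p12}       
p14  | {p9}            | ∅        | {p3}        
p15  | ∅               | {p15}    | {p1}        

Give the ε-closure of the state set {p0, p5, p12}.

{p0, p4, p5, p8, p9, p11, p12, p13, p14, p15}

Start with {p0, p5, p12}.
From p0 via ε: add p13.
From p12 via ε: add p8.
From p8 via ε: add p11.
From p13 via ε: add p4.
From p4 via ε: add p14, p15.
From p14 via ε: add p9.
No new states can be added; the closed set is {p0, p4, p5, p8, p9, p11, p12, p13, p14, p15}.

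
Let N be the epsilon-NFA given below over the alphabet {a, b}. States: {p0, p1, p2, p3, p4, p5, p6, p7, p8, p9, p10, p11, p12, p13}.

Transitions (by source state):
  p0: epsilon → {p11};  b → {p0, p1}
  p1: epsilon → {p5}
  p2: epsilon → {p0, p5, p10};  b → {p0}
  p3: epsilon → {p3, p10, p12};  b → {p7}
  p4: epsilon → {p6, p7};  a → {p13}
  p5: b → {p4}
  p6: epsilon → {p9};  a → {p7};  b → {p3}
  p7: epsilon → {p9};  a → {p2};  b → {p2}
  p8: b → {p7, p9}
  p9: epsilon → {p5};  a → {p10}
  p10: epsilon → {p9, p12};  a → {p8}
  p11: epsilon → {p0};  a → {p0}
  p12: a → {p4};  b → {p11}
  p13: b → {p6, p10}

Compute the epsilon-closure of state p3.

Start with {p3}.
From p3 via epsilon: add p10, p12.
From p10 via epsilon: add p9.
From p9 via epsilon: add p5.
No new states can be added; the closed set is {p3, p5, p9, p10, p12}.

{p3, p5, p9, p10, p12}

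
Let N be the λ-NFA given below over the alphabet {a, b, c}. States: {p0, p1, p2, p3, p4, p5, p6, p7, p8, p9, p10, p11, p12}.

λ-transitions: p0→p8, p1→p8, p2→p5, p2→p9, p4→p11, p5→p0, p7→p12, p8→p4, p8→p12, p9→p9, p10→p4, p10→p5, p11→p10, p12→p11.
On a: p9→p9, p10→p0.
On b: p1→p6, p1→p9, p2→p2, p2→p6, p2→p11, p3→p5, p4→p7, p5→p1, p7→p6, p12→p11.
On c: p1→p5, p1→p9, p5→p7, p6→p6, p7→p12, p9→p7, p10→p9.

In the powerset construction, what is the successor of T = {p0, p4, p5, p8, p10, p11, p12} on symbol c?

p5 on c → {p7}.
p10 on c → {p9}.
No c-transition from p0, p4, p8, p11, p12.
Union after reading c: {p7, p9}.
Now take the λ-closure:
From p7 via λ: add p12.
From p12 via λ: add p11.
From p11 via λ: add p10.
From p10 via λ: add p4, p5.
From p5 via λ: add p0.
From p0 via λ: add p8.
No new states can be added; the closed set is {p0, p4, p5, p7, p8, p9, p10, p11, p12}.

{p0, p4, p5, p7, p8, p9, p10, p11, p12}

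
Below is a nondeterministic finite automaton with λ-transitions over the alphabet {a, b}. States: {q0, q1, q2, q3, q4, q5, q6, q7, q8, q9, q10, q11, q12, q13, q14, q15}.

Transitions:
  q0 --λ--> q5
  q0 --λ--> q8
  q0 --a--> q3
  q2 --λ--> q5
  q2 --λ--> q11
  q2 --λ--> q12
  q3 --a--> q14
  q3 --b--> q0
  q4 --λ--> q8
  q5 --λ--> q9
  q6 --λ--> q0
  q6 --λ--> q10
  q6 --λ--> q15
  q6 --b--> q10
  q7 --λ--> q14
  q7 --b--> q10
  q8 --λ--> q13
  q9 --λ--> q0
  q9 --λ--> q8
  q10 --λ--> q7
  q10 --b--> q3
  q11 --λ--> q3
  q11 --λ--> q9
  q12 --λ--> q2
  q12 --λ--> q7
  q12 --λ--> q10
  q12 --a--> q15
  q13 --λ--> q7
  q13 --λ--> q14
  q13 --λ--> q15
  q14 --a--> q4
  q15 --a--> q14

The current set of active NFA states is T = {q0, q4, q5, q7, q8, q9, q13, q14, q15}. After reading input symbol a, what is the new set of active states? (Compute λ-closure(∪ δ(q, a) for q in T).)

q0 on a → {q3}.
q14 on a → {q4}.
q15 on a → {q14}.
No a-transition from q4, q5, q7, q8, q9, q13.
Union after reading a: {q3, q4, q14}.
Now take the λ-closure:
From q4 via λ: add q8.
From q8 via λ: add q13.
From q13 via λ: add q7, q15.
No new states can be added; the closed set is {q3, q4, q7, q8, q13, q14, q15}.

{q3, q4, q7, q8, q13, q14, q15}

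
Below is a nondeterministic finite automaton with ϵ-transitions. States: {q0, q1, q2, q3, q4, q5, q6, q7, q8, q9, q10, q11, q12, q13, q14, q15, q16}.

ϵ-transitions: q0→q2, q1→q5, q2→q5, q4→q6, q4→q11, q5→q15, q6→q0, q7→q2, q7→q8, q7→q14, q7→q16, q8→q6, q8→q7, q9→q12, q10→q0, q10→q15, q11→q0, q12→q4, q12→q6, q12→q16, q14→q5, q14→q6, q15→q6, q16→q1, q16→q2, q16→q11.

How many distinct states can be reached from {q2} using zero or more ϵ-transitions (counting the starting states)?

Start with {q2}.
From q2 via ϵ: add q5.
From q5 via ϵ: add q15.
From q15 via ϵ: add q6.
From q6 via ϵ: add q0.
ϵ-closure = {q0, q2, q5, q6, q15}, which has 5 states.

5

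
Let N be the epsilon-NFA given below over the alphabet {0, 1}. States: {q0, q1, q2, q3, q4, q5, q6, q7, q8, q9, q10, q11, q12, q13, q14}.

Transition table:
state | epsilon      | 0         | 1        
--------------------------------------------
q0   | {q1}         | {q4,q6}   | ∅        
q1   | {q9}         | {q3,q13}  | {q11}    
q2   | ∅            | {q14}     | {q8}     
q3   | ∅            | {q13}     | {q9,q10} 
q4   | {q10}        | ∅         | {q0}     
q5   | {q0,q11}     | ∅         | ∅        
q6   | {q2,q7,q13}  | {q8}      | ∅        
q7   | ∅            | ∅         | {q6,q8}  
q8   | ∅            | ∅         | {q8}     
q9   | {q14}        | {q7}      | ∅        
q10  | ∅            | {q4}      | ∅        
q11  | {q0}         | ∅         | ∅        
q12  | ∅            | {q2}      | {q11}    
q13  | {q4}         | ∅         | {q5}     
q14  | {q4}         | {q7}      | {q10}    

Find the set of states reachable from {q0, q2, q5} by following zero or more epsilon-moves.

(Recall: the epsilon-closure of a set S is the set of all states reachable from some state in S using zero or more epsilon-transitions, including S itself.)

Start with {q0, q2, q5}.
From q0 via epsilon: add q1.
From q5 via epsilon: add q11.
From q1 via epsilon: add q9.
From q9 via epsilon: add q14.
From q14 via epsilon: add q4.
From q4 via epsilon: add q10.
No new states can be added; the closed set is {q0, q1, q2, q4, q5, q9, q10, q11, q14}.

{q0, q1, q2, q4, q5, q9, q10, q11, q14}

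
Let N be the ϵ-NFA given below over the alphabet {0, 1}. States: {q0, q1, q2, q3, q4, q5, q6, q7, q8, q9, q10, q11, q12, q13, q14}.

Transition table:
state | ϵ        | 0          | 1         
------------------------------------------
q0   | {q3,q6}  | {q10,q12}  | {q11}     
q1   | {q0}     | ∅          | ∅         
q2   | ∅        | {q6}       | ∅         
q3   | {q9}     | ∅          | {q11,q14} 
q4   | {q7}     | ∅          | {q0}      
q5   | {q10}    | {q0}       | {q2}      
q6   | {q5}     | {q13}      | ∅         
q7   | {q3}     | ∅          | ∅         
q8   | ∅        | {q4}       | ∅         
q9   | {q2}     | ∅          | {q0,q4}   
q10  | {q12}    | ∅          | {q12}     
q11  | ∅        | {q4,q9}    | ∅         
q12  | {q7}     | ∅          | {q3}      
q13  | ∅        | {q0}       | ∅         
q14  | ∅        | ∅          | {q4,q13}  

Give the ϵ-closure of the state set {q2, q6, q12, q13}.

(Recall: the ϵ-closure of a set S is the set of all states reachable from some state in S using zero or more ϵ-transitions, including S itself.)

Start with {q2, q6, q12, q13}.
From q6 via ϵ: add q5.
From q12 via ϵ: add q7.
From q5 via ϵ: add q10.
From q7 via ϵ: add q3.
From q3 via ϵ: add q9.
No new states can be added; the closed set is {q2, q3, q5, q6, q7, q9, q10, q12, q13}.

{q2, q3, q5, q6, q7, q9, q10, q12, q13}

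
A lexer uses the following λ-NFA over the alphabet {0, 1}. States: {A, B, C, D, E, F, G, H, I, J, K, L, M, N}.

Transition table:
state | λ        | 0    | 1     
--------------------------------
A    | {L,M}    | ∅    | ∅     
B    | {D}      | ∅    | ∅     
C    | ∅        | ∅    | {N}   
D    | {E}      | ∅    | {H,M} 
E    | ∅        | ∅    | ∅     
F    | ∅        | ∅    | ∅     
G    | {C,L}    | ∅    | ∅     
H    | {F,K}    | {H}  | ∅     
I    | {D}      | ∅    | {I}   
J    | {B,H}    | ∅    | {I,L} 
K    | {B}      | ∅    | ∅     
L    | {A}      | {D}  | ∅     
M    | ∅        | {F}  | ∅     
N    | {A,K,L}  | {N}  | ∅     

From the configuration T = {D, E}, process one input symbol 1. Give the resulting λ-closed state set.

{B, D, E, F, H, K, M}

D on 1 → {H, M}.
No 1-transition from E.
Union after reading 1: {H, M}.
Now take the λ-closure:
From H via λ: add F, K.
From K via λ: add B.
From B via λ: add D.
From D via λ: add E.
No new states can be added; the closed set is {B, D, E, F, H, K, M}.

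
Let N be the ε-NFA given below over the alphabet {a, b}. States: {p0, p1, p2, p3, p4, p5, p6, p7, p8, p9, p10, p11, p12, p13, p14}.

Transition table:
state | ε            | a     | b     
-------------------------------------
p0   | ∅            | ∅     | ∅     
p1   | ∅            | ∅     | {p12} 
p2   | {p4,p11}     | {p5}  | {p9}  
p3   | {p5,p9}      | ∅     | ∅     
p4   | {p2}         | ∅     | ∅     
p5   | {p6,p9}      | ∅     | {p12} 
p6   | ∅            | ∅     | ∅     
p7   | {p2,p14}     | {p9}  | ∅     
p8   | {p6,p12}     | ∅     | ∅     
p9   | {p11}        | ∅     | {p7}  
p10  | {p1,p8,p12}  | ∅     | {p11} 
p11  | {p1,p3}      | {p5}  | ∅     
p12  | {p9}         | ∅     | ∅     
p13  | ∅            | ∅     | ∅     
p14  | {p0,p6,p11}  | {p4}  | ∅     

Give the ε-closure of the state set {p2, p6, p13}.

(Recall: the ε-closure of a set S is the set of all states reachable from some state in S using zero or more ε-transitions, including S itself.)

Start with {p2, p6, p13}.
From p2 via ε: add p4, p11.
From p11 via ε: add p1, p3.
From p3 via ε: add p5, p9.
No new states can be added; the closed set is {p1, p2, p3, p4, p5, p6, p9, p11, p13}.

{p1, p2, p3, p4, p5, p6, p9, p11, p13}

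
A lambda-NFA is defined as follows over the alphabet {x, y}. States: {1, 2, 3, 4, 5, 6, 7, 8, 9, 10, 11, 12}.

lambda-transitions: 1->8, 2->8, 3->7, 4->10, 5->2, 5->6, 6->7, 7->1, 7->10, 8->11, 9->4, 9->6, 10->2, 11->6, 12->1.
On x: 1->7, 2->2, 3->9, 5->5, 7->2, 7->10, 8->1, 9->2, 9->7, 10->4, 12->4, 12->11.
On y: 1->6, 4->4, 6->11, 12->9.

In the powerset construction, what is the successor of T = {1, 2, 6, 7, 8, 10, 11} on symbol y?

{1, 2, 6, 7, 8, 10, 11}

1 on y → {6}.
6 on y → {11}.
No y-transition from 2, 7, 8, 10, 11.
Union after reading y: {6, 11}.
Now take the lambda-closure:
From 6 via lambda: add 7.
From 7 via lambda: add 1, 10.
From 1 via lambda: add 8.
From 10 via lambda: add 2.
No new states can be added; the closed set is {1, 2, 6, 7, 8, 10, 11}.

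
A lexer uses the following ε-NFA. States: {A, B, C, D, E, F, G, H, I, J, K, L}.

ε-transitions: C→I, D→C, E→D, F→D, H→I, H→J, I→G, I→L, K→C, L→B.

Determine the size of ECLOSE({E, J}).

Start with {E, J}.
From E via ε: add D.
From D via ε: add C.
From C via ε: add I.
From I via ε: add G, L.
From L via ε: add B.
ε-closure = {B, C, D, E, G, I, J, L}, which has 8 states.

8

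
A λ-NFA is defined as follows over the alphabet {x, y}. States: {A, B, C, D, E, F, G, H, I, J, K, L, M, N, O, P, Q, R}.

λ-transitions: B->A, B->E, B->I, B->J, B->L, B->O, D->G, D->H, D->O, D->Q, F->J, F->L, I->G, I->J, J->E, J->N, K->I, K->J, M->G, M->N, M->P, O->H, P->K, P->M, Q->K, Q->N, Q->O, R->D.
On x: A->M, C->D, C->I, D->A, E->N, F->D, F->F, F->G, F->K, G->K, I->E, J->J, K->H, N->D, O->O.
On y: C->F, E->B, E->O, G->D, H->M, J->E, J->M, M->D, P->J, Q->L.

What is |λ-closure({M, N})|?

8

Start with {M, N}.
From M via λ: add G, P.
From P via λ: add K.
From K via λ: add I, J.
From J via λ: add E.
λ-closure = {E, G, I, J, K, M, N, P}, which has 8 states.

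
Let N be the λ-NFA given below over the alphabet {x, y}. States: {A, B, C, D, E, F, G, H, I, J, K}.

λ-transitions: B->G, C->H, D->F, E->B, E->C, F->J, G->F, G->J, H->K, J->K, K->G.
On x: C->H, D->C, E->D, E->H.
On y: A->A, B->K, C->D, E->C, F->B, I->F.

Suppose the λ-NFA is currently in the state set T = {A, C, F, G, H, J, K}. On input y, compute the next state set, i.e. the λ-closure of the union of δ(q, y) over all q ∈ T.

A on y → {A}.
C on y → {D}.
F on y → {B}.
No y-transition from G, H, J, K.
Union after reading y: {A, B, D}.
Now take the λ-closure:
From B via λ: add G.
From D via λ: add F.
From F via λ: add J.
From J via λ: add K.
No new states can be added; the closed set is {A, B, D, F, G, J, K}.

{A, B, D, F, G, J, K}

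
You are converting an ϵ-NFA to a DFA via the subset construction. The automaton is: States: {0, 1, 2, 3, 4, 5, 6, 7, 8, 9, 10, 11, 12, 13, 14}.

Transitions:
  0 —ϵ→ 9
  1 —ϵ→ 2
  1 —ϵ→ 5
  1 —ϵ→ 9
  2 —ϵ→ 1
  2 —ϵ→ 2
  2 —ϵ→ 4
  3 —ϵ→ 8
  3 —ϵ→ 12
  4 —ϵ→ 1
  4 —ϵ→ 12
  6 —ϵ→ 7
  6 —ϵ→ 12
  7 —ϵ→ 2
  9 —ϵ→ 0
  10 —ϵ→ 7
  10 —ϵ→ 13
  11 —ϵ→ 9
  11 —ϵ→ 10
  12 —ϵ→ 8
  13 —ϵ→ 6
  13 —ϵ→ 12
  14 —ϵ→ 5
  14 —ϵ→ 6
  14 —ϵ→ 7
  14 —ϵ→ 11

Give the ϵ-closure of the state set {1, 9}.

Start with {1, 9}.
From 1 via ϵ: add 2, 5.
From 9 via ϵ: add 0.
From 2 via ϵ: add 4.
From 4 via ϵ: add 12.
From 12 via ϵ: add 8.
No new states can be added; the closed set is {0, 1, 2, 4, 5, 8, 9, 12}.

{0, 1, 2, 4, 5, 8, 9, 12}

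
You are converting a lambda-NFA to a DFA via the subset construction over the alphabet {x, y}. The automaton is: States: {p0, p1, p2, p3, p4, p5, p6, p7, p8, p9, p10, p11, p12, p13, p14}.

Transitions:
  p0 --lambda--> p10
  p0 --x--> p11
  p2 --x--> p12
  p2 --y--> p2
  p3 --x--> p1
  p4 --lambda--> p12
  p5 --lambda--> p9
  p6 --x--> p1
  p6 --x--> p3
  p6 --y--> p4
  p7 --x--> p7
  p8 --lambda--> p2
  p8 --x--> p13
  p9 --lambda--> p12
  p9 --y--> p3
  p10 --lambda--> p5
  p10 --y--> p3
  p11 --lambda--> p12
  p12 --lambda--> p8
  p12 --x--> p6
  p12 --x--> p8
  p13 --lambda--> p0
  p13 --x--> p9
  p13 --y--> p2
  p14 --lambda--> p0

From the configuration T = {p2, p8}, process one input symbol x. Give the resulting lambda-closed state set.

{p0, p2, p5, p8, p9, p10, p12, p13}

p2 on x → {p12}.
p8 on x → {p13}.
Union after reading x: {p12, p13}.
Now take the lambda-closure:
From p12 via lambda: add p8.
From p13 via lambda: add p0.
From p0 via lambda: add p10.
From p8 via lambda: add p2.
From p10 via lambda: add p5.
From p5 via lambda: add p9.
No new states can be added; the closed set is {p0, p2, p5, p8, p9, p10, p12, p13}.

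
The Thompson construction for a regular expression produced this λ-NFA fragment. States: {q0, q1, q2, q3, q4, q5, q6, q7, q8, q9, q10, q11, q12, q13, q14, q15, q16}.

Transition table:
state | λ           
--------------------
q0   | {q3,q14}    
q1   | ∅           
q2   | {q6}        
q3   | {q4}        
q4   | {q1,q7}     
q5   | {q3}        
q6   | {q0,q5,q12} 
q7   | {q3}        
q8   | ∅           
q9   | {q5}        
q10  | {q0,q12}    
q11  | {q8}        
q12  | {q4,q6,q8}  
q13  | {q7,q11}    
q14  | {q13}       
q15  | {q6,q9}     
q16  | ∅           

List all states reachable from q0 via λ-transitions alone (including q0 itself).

Start with {q0}.
From q0 via λ: add q3, q14.
From q3 via λ: add q4.
From q14 via λ: add q13.
From q4 via λ: add q1, q7.
From q13 via λ: add q11.
From q11 via λ: add q8.
No new states can be added; the closed set is {q0, q1, q3, q4, q7, q8, q11, q13, q14}.

{q0, q1, q3, q4, q7, q8, q11, q13, q14}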